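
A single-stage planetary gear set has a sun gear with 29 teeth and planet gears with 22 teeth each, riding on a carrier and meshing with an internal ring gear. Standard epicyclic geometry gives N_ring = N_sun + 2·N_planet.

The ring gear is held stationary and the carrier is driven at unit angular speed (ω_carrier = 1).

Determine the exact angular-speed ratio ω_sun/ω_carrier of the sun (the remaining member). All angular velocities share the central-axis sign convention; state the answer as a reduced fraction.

N_ring = 29 + 2·22 = 73
29(ω_s−ω_c) = −73(ω_r−ω_c),  ω_r=0, ω_c=1
ω_s = 1 − (73/29)(0−1) = 102/29
ω_s/ω_c = 102/29

102/29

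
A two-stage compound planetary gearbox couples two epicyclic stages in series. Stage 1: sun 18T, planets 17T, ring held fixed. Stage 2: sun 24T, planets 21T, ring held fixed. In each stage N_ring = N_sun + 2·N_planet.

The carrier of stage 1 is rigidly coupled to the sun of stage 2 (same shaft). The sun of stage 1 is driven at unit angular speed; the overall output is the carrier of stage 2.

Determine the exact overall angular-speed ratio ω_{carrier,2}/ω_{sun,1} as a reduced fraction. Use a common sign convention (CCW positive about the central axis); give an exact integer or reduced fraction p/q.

Stage 1: N_ring = 18 + 2·17 = 52
Stage 1: 18(ω_s−ω_c) = −52(ω_r−ω_c),  ω_r=0, ω_s=1
Stage 1: 18(1−ω_c) = −52(0−ω_c)  ⇒  70ω_c = 18  ⇒  ω_c = 9/35
  ⇒ ω_c¹/ω_s¹ = 9/35
Stage 2: N_ring = 24 + 2·21 = 66
Stage 2: 24(ω_s−ω_c) = −66(ω_r−ω_c),  ω_r=0, ω_s=1
Stage 2: 24(1−ω_c) = −66(0−ω_c)  ⇒  90ω_c = 24  ⇒  ω_c = 4/15
  ⇒ ω_c²/ω_s² = 4/15
Coupling ω_s² = ω_c¹ ⇒ overall = 9/35 × 4/15 = 12/175

12/175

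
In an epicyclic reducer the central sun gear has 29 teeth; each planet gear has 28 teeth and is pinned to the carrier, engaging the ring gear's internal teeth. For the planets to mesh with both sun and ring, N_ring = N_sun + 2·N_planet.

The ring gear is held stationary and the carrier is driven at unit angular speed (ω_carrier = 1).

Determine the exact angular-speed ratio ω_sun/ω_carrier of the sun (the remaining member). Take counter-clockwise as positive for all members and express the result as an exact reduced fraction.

114/29

N_ring = 29 + 2·28 = 85
29(ω_s−ω_c) = −85(ω_r−ω_c),  ω_r=0, ω_c=1
ω_s = 1 − (85/29)(0−1) = 114/29
ω_s/ω_c = 114/29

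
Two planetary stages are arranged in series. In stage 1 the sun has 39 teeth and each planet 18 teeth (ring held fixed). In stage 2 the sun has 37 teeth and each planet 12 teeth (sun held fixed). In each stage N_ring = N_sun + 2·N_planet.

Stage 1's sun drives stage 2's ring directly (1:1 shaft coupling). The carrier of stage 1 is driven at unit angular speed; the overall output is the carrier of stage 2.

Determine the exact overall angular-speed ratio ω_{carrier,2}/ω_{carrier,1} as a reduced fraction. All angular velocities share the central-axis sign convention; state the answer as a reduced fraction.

1159/637

Stage 1: N_ring = 39 + 2·18 = 75
Stage 1: 39(ω_s−ω_c) = −75(ω_r−ω_c),  ω_r=0, ω_c=1
Stage 1: ω_s = 1 − (75/39)(0−1) = 38/13
  ⇒ ω_s¹/ω_c¹ = 38/13
Stage 2: N_ring = 37 + 2·12 = 61
Stage 2: 37(ω_s−ω_c) = −61(ω_r−ω_c),  ω_s=0, ω_r=1
Stage 2: 37(0−ω_c) = −61(1−ω_c)  ⇒  98ω_c = 61  ⇒  ω_c = 61/98
  ⇒ ω_c²/ω_r² = 61/98
Coupling ω_r² = ω_s¹ ⇒ overall = 38/13 × 61/98 = 1159/637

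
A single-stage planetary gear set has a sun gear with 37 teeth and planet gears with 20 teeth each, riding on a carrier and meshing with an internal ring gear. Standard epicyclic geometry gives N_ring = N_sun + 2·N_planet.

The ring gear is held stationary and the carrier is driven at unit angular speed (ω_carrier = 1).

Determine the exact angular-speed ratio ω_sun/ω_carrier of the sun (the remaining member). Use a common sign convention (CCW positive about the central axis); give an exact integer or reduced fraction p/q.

114/37

N_ring = 37 + 2·20 = 77
37(ω_s−ω_c) = −77(ω_r−ω_c),  ω_r=0, ω_c=1
ω_s = 1 − (77/37)(0−1) = 114/37
ω_s/ω_c = 114/37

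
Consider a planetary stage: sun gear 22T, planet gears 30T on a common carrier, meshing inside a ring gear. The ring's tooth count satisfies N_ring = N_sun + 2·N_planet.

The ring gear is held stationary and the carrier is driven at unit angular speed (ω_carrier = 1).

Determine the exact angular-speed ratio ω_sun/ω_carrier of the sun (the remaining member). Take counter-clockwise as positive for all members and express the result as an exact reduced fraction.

N_ring = 22 + 2·30 = 82
22(ω_s−ω_c) = −82(ω_r−ω_c),  ω_r=0, ω_c=1
ω_s = 1 − (82/22)(0−1) = 52/11
ω_s/ω_c = 52/11

52/11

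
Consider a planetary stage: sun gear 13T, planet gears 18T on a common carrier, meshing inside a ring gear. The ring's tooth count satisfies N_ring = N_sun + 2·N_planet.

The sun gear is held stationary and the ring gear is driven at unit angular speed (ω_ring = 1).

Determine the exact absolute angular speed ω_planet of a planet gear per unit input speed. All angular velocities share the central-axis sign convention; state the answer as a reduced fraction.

N_ring = 13 + 2·18 = 49
13(ω_s−ω_c) = −49(ω_r−ω_c),  ω_s=0, ω_r=1
13(0−ω_c) = −49(1−ω_c)  ⇒  62ω_c = 49  ⇒  ω_c = 49/62
sun–planet: 13·(0−49/62) = −18·(ω_p−ω_c)  ⇒  ω_p−ω_c = −(13/18)·(-49/62) = 637/1116
ω_p = 49/62 + 637/1116 = 49/36

49/36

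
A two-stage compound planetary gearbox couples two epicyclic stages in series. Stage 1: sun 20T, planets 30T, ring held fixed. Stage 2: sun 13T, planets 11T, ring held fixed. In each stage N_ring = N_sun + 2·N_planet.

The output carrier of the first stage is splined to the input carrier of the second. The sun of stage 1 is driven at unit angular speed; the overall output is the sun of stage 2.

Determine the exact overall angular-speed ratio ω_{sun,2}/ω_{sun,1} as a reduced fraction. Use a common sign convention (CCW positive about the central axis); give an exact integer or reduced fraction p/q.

Stage 1: N_ring = 20 + 2·30 = 80
Stage 1: 20(ω_s−ω_c) = −80(ω_r−ω_c),  ω_r=0, ω_s=1
Stage 1: 20(1−ω_c) = −80(0−ω_c)  ⇒  100ω_c = 20  ⇒  ω_c = 1/5
  ⇒ ω_c¹/ω_s¹ = 1/5
Stage 2: N_ring = 13 + 2·11 = 35
Stage 2: 13(ω_s−ω_c) = −35(ω_r−ω_c),  ω_r=0, ω_c=1
Stage 2: ω_s = 1 − (35/13)(0−1) = 48/13
  ⇒ ω_s²/ω_c² = 48/13
Coupling ω_c² = ω_c¹ ⇒ overall = 1/5 × 48/13 = 48/65

48/65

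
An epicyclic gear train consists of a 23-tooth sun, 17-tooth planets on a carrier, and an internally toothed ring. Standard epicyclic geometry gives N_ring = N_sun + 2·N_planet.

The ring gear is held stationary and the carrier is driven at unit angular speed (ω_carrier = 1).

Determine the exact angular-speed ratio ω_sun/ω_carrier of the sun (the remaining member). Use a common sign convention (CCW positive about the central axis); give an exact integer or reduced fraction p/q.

80/23

N_ring = 23 + 2·17 = 57
23(ω_s−ω_c) = −57(ω_r−ω_c),  ω_r=0, ω_c=1
ω_s = 1 − (57/23)(0−1) = 80/23
ω_s/ω_c = 80/23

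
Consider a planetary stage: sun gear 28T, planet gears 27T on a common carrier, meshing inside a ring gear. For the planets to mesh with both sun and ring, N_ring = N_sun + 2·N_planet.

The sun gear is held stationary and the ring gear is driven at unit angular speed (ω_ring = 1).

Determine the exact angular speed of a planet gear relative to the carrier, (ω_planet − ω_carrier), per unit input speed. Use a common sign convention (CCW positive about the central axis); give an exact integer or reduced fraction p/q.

1148/1485

N_ring = 28 + 2·27 = 82
28(ω_s−ω_c) = −82(ω_r−ω_c),  ω_s=0, ω_r=1
28(0−ω_c) = −82(1−ω_c)  ⇒  110ω_c = 82  ⇒  ω_c = 41/55
sun–planet: 28·(0−41/55) = −27·(ω_p−ω_c)  ⇒  ω_p−ω_c = −(28/27)·(-41/55) = 1148/1485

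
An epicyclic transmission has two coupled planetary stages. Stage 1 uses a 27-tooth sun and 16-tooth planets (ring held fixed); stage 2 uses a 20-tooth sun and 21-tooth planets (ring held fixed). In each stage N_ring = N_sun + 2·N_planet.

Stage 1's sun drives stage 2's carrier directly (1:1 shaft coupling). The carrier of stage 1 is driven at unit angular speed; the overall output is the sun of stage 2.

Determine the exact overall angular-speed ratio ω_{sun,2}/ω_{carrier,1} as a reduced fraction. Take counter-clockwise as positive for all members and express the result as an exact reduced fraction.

Stage 1: N_ring = 27 + 2·16 = 59
Stage 1: 27(ω_s−ω_c) = −59(ω_r−ω_c),  ω_r=0, ω_c=1
Stage 1: ω_s = 1 − (59/27)(0−1) = 86/27
  ⇒ ω_s¹/ω_c¹ = 86/27
Stage 2: N_ring = 20 + 2·21 = 62
Stage 2: 20(ω_s−ω_c) = −62(ω_r−ω_c),  ω_r=0, ω_c=1
Stage 2: ω_s = 1 − (62/20)(0−1) = 41/10
  ⇒ ω_s²/ω_c² = 41/10
Coupling ω_c² = ω_s¹ ⇒ overall = 86/27 × 41/10 = 1763/135

1763/135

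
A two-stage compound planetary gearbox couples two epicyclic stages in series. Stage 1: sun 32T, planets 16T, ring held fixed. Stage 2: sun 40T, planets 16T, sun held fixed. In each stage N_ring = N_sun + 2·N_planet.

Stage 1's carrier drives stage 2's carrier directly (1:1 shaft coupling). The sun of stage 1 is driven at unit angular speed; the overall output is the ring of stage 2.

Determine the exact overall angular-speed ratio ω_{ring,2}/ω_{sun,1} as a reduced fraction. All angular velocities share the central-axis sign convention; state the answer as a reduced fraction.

Stage 1: N_ring = 32 + 2·16 = 64
Stage 1: 32(ω_s−ω_c) = −64(ω_r−ω_c),  ω_r=0, ω_s=1
Stage 1: 32(1−ω_c) = −64(0−ω_c)  ⇒  96ω_c = 32  ⇒  ω_c = 1/3
  ⇒ ω_c¹/ω_s¹ = 1/3
Stage 2: N_ring = 40 + 2·16 = 72
Stage 2: 40(ω_s−ω_c) = −72(ω_r−ω_c),  ω_s=0, ω_c=1
Stage 2: ω_r = 1 − (40/72)(0−1) = 14/9
  ⇒ ω_r²/ω_c² = 14/9
Coupling ω_c² = ω_c¹ ⇒ overall = 1/3 × 14/9 = 14/27

14/27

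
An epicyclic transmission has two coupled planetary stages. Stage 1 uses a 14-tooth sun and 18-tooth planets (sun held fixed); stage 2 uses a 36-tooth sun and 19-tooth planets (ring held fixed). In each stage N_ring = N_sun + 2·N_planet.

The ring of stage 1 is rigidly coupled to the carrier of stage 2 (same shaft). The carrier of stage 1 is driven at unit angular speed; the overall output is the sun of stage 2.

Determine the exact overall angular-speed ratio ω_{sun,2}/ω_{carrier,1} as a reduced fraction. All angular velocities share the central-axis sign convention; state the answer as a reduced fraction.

Stage 1: N_ring = 14 + 2·18 = 50
Stage 1: 14(ω_s−ω_c) = −50(ω_r−ω_c),  ω_s=0, ω_c=1
Stage 1: ω_r = 1 − (14/50)(0−1) = 32/25
  ⇒ ω_r¹/ω_c¹ = 32/25
Stage 2: N_ring = 36 + 2·19 = 74
Stage 2: 36(ω_s−ω_c) = −74(ω_r−ω_c),  ω_r=0, ω_c=1
Stage 2: ω_s = 1 − (74/36)(0−1) = 55/18
  ⇒ ω_s²/ω_c² = 55/18
Coupling ω_c² = ω_r¹ ⇒ overall = 32/25 × 55/18 = 176/45

176/45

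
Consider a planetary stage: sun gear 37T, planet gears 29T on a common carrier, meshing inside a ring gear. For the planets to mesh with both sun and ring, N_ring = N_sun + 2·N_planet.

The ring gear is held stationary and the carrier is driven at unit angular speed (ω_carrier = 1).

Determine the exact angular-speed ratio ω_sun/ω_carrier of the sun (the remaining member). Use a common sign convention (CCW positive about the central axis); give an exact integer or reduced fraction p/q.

N_ring = 37 + 2·29 = 95
37(ω_s−ω_c) = −95(ω_r−ω_c),  ω_r=0, ω_c=1
ω_s = 1 − (95/37)(0−1) = 132/37
ω_s/ω_c = 132/37

132/37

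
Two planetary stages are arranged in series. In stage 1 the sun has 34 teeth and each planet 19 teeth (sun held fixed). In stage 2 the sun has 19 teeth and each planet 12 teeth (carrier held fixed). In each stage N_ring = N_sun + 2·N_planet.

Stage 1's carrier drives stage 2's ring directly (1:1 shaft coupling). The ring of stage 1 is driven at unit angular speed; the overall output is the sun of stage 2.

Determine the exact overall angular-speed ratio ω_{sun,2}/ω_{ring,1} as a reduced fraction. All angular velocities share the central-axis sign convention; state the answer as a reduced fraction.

-1548/1007

Stage 1: N_ring = 34 + 2·19 = 72
Stage 1: 34(ω_s−ω_c) = −72(ω_r−ω_c),  ω_s=0, ω_r=1
Stage 1: 34(0−ω_c) = −72(1−ω_c)  ⇒  106ω_c = 72  ⇒  ω_c = 36/53
  ⇒ ω_c¹/ω_r¹ = 36/53
Stage 2: N_ring = 19 + 2·12 = 43
Stage 2: 19(ω_s−ω_c) = −43(ω_r−ω_c),  ω_c=0, ω_r=1
Stage 2: ω_s = 0 − (43/19)(1−0) = -43/19
  ⇒ ω_s²/ω_r² = -43/19
Coupling ω_r² = ω_c¹ ⇒ overall = 36/53 × -43/19 = -1548/1007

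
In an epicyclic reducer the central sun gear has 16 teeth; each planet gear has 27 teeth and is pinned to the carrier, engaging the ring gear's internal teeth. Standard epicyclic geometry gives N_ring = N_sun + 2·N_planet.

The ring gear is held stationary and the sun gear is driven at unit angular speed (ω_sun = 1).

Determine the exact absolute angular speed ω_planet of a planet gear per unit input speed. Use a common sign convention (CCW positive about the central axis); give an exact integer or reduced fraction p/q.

N_ring = 16 + 2·27 = 70
16(ω_s−ω_c) = −70(ω_r−ω_c),  ω_r=0, ω_s=1
16(1−ω_c) = −70(0−ω_c)  ⇒  86ω_c = 16  ⇒  ω_c = 8/43
sun–planet: 16·(1−8/43) = −27·(ω_p−ω_c)  ⇒  ω_p−ω_c = −(16/27)·(35/43) = -560/1161
ω_p = 8/43 − 560/1161 = -8/27

-8/27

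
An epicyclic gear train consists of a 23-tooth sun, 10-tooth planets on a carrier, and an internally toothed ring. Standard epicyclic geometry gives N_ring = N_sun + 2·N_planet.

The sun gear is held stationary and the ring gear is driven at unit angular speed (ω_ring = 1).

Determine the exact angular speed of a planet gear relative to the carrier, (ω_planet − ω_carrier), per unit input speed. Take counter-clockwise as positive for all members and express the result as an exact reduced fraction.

N_ring = 23 + 2·10 = 43
23(ω_s−ω_c) = −43(ω_r−ω_c),  ω_s=0, ω_r=1
23(0−ω_c) = −43(1−ω_c)  ⇒  66ω_c = 43  ⇒  ω_c = 43/66
sun–planet: 23·(0−43/66) = −10·(ω_p−ω_c)  ⇒  ω_p−ω_c = −(23/10)·(-43/66) = 989/660

989/660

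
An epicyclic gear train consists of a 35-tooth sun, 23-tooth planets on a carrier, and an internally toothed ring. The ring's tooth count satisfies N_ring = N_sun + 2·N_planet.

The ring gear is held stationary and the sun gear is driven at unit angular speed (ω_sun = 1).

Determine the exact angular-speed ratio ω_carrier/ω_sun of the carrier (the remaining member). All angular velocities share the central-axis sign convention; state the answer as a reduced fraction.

N_ring = 35 + 2·23 = 81
35(ω_s−ω_c) = −81(ω_r−ω_c),  ω_r=0, ω_s=1
35(1−ω_c) = −81(0−ω_c)  ⇒  116ω_c = 35  ⇒  ω_c = 35/116
ω_c/ω_s = 35/116

35/116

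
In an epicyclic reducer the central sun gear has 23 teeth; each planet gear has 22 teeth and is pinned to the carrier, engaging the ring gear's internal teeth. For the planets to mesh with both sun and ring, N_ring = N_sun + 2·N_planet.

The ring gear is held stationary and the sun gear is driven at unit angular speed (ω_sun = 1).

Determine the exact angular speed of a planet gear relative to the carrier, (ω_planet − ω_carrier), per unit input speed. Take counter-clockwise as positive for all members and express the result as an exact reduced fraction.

-1541/1980

N_ring = 23 + 2·22 = 67
23(ω_s−ω_c) = −67(ω_r−ω_c),  ω_r=0, ω_s=1
23(1−ω_c) = −67(0−ω_c)  ⇒  90ω_c = 23  ⇒  ω_c = 23/90
sun–planet: 23·(1−23/90) = −22·(ω_p−ω_c)  ⇒  ω_p−ω_c = −(23/22)·(67/90) = -1541/1980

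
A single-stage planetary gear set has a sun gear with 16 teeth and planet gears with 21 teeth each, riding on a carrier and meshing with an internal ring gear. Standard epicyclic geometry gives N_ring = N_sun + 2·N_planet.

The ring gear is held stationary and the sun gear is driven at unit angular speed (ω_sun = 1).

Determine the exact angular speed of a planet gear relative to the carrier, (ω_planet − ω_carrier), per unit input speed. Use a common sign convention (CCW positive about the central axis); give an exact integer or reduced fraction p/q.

-464/777

N_ring = 16 + 2·21 = 58
16(ω_s−ω_c) = −58(ω_r−ω_c),  ω_r=0, ω_s=1
16(1−ω_c) = −58(0−ω_c)  ⇒  74ω_c = 16  ⇒  ω_c = 8/37
sun–planet: 16·(1−8/37) = −21·(ω_p−ω_c)  ⇒  ω_p−ω_c = −(16/21)·(29/37) = -464/777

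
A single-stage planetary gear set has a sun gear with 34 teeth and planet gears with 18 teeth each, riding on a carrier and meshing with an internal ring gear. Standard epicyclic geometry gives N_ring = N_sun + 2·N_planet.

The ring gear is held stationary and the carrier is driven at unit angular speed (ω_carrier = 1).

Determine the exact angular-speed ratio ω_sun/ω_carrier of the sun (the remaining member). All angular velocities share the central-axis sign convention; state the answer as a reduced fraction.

52/17

N_ring = 34 + 2·18 = 70
34(ω_s−ω_c) = −70(ω_r−ω_c),  ω_r=0, ω_c=1
ω_s = 1 − (70/34)(0−1) = 52/17
ω_s/ω_c = 52/17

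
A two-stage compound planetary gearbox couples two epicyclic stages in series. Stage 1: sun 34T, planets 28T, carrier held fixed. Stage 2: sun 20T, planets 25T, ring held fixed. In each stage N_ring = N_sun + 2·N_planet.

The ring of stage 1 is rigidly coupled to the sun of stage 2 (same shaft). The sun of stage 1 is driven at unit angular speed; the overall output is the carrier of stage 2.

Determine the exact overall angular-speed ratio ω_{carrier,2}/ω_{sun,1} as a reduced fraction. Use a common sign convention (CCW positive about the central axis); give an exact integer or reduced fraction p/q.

-34/405

Stage 1: N_ring = 34 + 2·28 = 90
Stage 1: 34(ω_s−ω_c) = −90(ω_r−ω_c),  ω_c=0, ω_s=1
Stage 1: ω_r = 0 − (34/90)(1−0) = -17/45
  ⇒ ω_r¹/ω_s¹ = -17/45
Stage 2: N_ring = 20 + 2·25 = 70
Stage 2: 20(ω_s−ω_c) = −70(ω_r−ω_c),  ω_r=0, ω_s=1
Stage 2: 20(1−ω_c) = −70(0−ω_c)  ⇒  90ω_c = 20  ⇒  ω_c = 2/9
  ⇒ ω_c²/ω_s² = 2/9
Coupling ω_s² = ω_r¹ ⇒ overall = -17/45 × 2/9 = -34/405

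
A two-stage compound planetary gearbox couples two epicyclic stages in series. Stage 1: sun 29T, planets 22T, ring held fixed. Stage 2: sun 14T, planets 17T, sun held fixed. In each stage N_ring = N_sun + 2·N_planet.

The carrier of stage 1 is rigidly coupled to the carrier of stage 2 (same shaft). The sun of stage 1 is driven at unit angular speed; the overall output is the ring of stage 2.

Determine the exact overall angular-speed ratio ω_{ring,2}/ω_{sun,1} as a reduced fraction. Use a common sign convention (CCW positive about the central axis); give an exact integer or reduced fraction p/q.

Stage 1: N_ring = 29 + 2·22 = 73
Stage 1: 29(ω_s−ω_c) = −73(ω_r−ω_c),  ω_r=0, ω_s=1
Stage 1: 29(1−ω_c) = −73(0−ω_c)  ⇒  102ω_c = 29  ⇒  ω_c = 29/102
  ⇒ ω_c¹/ω_s¹ = 29/102
Stage 2: N_ring = 14 + 2·17 = 48
Stage 2: 14(ω_s−ω_c) = −48(ω_r−ω_c),  ω_s=0, ω_c=1
Stage 2: ω_r = 1 − (14/48)(0−1) = 31/24
  ⇒ ω_r²/ω_c² = 31/24
Coupling ω_c² = ω_c¹ ⇒ overall = 29/102 × 31/24 = 899/2448

899/2448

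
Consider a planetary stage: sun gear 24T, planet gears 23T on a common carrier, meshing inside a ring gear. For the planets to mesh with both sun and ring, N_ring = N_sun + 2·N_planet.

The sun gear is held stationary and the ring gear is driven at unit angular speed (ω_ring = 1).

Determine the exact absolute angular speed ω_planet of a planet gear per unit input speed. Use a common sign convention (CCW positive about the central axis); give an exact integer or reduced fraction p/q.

N_ring = 24 + 2·23 = 70
24(ω_s−ω_c) = −70(ω_r−ω_c),  ω_s=0, ω_r=1
24(0−ω_c) = −70(1−ω_c)  ⇒  94ω_c = 70  ⇒  ω_c = 35/47
sun–planet: 24·(0−35/47) = −23·(ω_p−ω_c)  ⇒  ω_p−ω_c = −(24/23)·(-35/47) = 840/1081
ω_p = 35/47 + 840/1081 = 35/23

35/23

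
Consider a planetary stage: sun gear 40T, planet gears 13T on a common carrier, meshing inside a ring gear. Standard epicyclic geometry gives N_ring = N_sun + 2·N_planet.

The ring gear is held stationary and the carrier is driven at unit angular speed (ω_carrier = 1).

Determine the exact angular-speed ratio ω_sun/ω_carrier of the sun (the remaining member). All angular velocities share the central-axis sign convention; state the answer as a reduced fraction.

N_ring = 40 + 2·13 = 66
40(ω_s−ω_c) = −66(ω_r−ω_c),  ω_r=0, ω_c=1
ω_s = 1 − (66/40)(0−1) = 53/20
ω_s/ω_c = 53/20

53/20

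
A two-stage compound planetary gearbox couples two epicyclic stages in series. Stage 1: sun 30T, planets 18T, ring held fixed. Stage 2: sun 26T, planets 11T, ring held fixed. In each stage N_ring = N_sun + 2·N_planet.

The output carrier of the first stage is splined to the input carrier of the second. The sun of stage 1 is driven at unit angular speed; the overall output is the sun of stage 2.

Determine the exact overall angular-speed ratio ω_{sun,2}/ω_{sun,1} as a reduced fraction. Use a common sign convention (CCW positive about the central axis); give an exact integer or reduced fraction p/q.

185/208

Stage 1: N_ring = 30 + 2·18 = 66
Stage 1: 30(ω_s−ω_c) = −66(ω_r−ω_c),  ω_r=0, ω_s=1
Stage 1: 30(1−ω_c) = −66(0−ω_c)  ⇒  96ω_c = 30  ⇒  ω_c = 5/16
  ⇒ ω_c¹/ω_s¹ = 5/16
Stage 2: N_ring = 26 + 2·11 = 48
Stage 2: 26(ω_s−ω_c) = −48(ω_r−ω_c),  ω_r=0, ω_c=1
Stage 2: ω_s = 1 − (48/26)(0−1) = 37/13
  ⇒ ω_s²/ω_c² = 37/13
Coupling ω_c² = ω_c¹ ⇒ overall = 5/16 × 37/13 = 185/208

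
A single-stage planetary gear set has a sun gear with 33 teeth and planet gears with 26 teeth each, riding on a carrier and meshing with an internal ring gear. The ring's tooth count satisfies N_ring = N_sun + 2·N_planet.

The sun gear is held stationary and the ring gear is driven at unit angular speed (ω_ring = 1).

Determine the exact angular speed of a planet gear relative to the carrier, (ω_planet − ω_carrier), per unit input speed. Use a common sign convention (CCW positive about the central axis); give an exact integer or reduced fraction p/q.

2805/3068

N_ring = 33 + 2·26 = 85
33(ω_s−ω_c) = −85(ω_r−ω_c),  ω_s=0, ω_r=1
33(0−ω_c) = −85(1−ω_c)  ⇒  118ω_c = 85  ⇒  ω_c = 85/118
sun–planet: 33·(0−85/118) = −26·(ω_p−ω_c)  ⇒  ω_p−ω_c = −(33/26)·(-85/118) = 2805/3068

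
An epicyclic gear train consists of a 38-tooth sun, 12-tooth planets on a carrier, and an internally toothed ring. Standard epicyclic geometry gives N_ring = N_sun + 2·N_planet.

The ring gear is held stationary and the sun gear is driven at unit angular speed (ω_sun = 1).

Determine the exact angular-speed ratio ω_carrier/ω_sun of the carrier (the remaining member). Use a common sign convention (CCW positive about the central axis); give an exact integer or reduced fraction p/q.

19/50

N_ring = 38 + 2·12 = 62
38(ω_s−ω_c) = −62(ω_r−ω_c),  ω_r=0, ω_s=1
38(1−ω_c) = −62(0−ω_c)  ⇒  100ω_c = 38  ⇒  ω_c = 19/50
ω_c/ω_s = 19/50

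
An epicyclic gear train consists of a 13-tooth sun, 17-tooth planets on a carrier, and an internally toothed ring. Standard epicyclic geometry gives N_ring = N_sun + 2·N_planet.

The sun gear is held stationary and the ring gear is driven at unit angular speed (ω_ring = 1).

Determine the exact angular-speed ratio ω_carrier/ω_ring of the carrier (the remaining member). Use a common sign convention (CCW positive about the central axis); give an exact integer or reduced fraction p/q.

47/60

N_ring = 13 + 2·17 = 47
13(ω_s−ω_c) = −47(ω_r−ω_c),  ω_s=0, ω_r=1
13(0−ω_c) = −47(1−ω_c)  ⇒  60ω_c = 47  ⇒  ω_c = 47/60
ω_c/ω_r = 47/60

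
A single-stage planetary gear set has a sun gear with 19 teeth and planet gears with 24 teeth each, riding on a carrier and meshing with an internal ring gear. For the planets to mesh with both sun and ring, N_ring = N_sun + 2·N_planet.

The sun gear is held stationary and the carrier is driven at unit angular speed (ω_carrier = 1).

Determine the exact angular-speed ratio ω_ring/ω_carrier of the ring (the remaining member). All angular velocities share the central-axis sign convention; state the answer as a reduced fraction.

86/67

N_ring = 19 + 2·24 = 67
19(ω_s−ω_c) = −67(ω_r−ω_c),  ω_s=0, ω_c=1
ω_r = 1 − (19/67)(0−1) = 86/67
ω_r/ω_c = 86/67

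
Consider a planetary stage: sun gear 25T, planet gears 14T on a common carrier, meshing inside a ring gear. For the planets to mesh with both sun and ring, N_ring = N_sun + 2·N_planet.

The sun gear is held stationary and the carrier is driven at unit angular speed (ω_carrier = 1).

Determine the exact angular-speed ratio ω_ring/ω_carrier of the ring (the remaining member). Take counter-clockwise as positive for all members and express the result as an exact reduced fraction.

N_ring = 25 + 2·14 = 53
25(ω_s−ω_c) = −53(ω_r−ω_c),  ω_s=0, ω_c=1
ω_r = 1 − (25/53)(0−1) = 78/53
ω_r/ω_c = 78/53

78/53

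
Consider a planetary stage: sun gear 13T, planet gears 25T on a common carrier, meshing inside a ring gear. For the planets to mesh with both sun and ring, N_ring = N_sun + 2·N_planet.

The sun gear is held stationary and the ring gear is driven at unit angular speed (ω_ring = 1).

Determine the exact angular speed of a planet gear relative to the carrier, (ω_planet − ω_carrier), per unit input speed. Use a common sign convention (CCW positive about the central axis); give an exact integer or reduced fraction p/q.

N_ring = 13 + 2·25 = 63
13(ω_s−ω_c) = −63(ω_r−ω_c),  ω_s=0, ω_r=1
13(0−ω_c) = −63(1−ω_c)  ⇒  76ω_c = 63  ⇒  ω_c = 63/76
sun–planet: 13·(0−63/76) = −25·(ω_p−ω_c)  ⇒  ω_p−ω_c = −(13/25)·(-63/76) = 819/1900

819/1900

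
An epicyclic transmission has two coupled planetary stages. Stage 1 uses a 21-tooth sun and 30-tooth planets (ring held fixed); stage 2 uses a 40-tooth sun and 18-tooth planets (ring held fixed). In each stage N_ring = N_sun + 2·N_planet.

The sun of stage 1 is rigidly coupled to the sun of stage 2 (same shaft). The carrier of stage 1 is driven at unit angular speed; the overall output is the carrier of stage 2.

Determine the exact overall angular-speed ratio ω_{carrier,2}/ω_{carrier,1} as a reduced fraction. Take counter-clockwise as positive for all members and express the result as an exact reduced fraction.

Stage 1: N_ring = 21 + 2·30 = 81
Stage 1: 21(ω_s−ω_c) = −81(ω_r−ω_c),  ω_r=0, ω_c=1
Stage 1: ω_s = 1 − (81/21)(0−1) = 34/7
  ⇒ ω_s¹/ω_c¹ = 34/7
Stage 2: N_ring = 40 + 2·18 = 76
Stage 2: 40(ω_s−ω_c) = −76(ω_r−ω_c),  ω_r=0, ω_s=1
Stage 2: 40(1−ω_c) = −76(0−ω_c)  ⇒  116ω_c = 40  ⇒  ω_c = 10/29
  ⇒ ω_c²/ω_s² = 10/29
Coupling ω_s² = ω_s¹ ⇒ overall = 34/7 × 10/29 = 340/203

340/203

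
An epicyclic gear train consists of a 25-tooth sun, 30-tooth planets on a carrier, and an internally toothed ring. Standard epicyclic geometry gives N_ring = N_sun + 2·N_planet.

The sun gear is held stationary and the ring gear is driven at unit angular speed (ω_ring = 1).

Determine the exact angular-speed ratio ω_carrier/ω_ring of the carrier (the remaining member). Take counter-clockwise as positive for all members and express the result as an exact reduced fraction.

N_ring = 25 + 2·30 = 85
25(ω_s−ω_c) = −85(ω_r−ω_c),  ω_s=0, ω_r=1
25(0−ω_c) = −85(1−ω_c)  ⇒  110ω_c = 85  ⇒  ω_c = 17/22
ω_c/ω_r = 17/22

17/22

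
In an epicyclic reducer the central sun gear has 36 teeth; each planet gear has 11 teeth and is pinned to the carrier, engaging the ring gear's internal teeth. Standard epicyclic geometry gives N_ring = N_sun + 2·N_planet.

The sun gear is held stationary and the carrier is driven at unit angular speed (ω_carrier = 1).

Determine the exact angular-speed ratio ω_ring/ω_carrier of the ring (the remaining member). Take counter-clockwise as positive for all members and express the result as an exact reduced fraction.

N_ring = 36 + 2·11 = 58
36(ω_s−ω_c) = −58(ω_r−ω_c),  ω_s=0, ω_c=1
ω_r = 1 − (36/58)(0−1) = 47/29
ω_r/ω_c = 47/29

47/29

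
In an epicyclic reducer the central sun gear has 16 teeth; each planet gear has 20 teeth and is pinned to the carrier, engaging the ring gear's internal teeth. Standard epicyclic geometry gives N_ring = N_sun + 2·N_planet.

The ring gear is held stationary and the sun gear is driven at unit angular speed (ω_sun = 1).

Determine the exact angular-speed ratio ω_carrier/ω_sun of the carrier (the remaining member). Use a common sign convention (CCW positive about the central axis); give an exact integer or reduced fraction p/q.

N_ring = 16 + 2·20 = 56
16(ω_s−ω_c) = −56(ω_r−ω_c),  ω_r=0, ω_s=1
16(1−ω_c) = −56(0−ω_c)  ⇒  72ω_c = 16  ⇒  ω_c = 2/9
ω_c/ω_s = 2/9

2/9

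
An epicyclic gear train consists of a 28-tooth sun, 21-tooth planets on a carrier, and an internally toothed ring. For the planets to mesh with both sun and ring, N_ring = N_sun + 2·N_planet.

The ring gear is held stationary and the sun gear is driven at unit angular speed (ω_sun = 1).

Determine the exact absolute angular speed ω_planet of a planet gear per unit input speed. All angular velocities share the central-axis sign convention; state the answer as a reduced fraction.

N_ring = 28 + 2·21 = 70
28(ω_s−ω_c) = −70(ω_r−ω_c),  ω_r=0, ω_s=1
28(1−ω_c) = −70(0−ω_c)  ⇒  98ω_c = 28  ⇒  ω_c = 2/7
sun–planet: 28·(1−2/7) = −21·(ω_p−ω_c)  ⇒  ω_p−ω_c = −(28/21)·(5/7) = -20/21
ω_p = 2/7 − 20/21 = -2/3

-2/3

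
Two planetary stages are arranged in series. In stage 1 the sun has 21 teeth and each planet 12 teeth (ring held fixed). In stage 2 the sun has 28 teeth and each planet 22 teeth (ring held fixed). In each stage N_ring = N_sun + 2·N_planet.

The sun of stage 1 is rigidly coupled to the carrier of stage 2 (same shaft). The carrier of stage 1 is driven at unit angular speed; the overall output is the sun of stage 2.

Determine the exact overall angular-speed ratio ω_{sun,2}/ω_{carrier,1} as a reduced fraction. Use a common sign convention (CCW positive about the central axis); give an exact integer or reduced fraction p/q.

550/49

Stage 1: N_ring = 21 + 2·12 = 45
Stage 1: 21(ω_s−ω_c) = −45(ω_r−ω_c),  ω_r=0, ω_c=1
Stage 1: ω_s = 1 − (45/21)(0−1) = 22/7
  ⇒ ω_s¹/ω_c¹ = 22/7
Stage 2: N_ring = 28 + 2·22 = 72
Stage 2: 28(ω_s−ω_c) = −72(ω_r−ω_c),  ω_r=0, ω_c=1
Stage 2: ω_s = 1 − (72/28)(0−1) = 25/7
  ⇒ ω_s²/ω_c² = 25/7
Coupling ω_c² = ω_s¹ ⇒ overall = 22/7 × 25/7 = 550/49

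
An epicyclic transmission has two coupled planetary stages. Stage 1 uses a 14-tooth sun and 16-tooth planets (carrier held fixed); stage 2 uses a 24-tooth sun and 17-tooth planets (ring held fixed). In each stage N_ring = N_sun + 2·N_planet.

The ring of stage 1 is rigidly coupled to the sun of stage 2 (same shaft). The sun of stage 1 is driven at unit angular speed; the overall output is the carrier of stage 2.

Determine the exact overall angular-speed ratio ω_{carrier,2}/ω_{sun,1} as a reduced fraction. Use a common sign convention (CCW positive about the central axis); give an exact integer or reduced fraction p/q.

-84/943

Stage 1: N_ring = 14 + 2·16 = 46
Stage 1: 14(ω_s−ω_c) = −46(ω_r−ω_c),  ω_c=0, ω_s=1
Stage 1: ω_r = 0 − (14/46)(1−0) = -7/23
  ⇒ ω_r¹/ω_s¹ = -7/23
Stage 2: N_ring = 24 + 2·17 = 58
Stage 2: 24(ω_s−ω_c) = −58(ω_r−ω_c),  ω_r=0, ω_s=1
Stage 2: 24(1−ω_c) = −58(0−ω_c)  ⇒  82ω_c = 24  ⇒  ω_c = 12/41
  ⇒ ω_c²/ω_s² = 12/41
Coupling ω_s² = ω_r¹ ⇒ overall = -7/23 × 12/41 = -84/943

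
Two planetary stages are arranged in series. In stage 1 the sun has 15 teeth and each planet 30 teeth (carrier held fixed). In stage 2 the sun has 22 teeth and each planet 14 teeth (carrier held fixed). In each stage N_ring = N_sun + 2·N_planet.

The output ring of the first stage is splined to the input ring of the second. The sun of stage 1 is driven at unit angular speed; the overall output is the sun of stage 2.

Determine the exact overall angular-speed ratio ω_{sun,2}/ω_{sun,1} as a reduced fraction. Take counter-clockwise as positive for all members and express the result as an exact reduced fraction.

Stage 1: N_ring = 15 + 2·30 = 75
Stage 1: 15(ω_s−ω_c) = −75(ω_r−ω_c),  ω_c=0, ω_s=1
Stage 1: ω_r = 0 − (15/75)(1−0) = -1/5
  ⇒ ω_r¹/ω_s¹ = -1/5
Stage 2: N_ring = 22 + 2·14 = 50
Stage 2: 22(ω_s−ω_c) = −50(ω_r−ω_c),  ω_c=0, ω_r=1
Stage 2: ω_s = 0 − (50/22)(1−0) = -25/11
  ⇒ ω_s²/ω_r² = -25/11
Coupling ω_r² = ω_r¹ ⇒ overall = -1/5 × -25/11 = 5/11

5/11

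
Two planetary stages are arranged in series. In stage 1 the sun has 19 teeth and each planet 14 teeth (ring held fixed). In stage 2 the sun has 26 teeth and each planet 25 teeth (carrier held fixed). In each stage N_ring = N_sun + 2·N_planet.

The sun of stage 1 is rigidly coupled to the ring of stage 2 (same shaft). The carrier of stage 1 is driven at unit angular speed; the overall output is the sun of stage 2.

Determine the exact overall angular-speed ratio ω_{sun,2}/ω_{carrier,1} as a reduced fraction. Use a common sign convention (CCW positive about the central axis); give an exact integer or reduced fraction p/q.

Stage 1: N_ring = 19 + 2·14 = 47
Stage 1: 19(ω_s−ω_c) = −47(ω_r−ω_c),  ω_r=0, ω_c=1
Stage 1: ω_s = 1 − (47/19)(0−1) = 66/19
  ⇒ ω_s¹/ω_c¹ = 66/19
Stage 2: N_ring = 26 + 2·25 = 76
Stage 2: 26(ω_s−ω_c) = −76(ω_r−ω_c),  ω_c=0, ω_r=1
Stage 2: ω_s = 0 − (76/26)(1−0) = -38/13
  ⇒ ω_s²/ω_r² = -38/13
Coupling ω_r² = ω_s¹ ⇒ overall = 66/19 × -38/13 = -132/13

-132/13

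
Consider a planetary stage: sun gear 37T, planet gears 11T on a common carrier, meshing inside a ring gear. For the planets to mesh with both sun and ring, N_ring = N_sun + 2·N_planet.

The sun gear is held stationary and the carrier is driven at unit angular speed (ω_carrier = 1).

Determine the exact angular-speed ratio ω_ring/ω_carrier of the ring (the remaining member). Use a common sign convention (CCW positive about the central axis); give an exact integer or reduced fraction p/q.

N_ring = 37 + 2·11 = 59
37(ω_s−ω_c) = −59(ω_r−ω_c),  ω_s=0, ω_c=1
ω_r = 1 − (37/59)(0−1) = 96/59
ω_r/ω_c = 96/59

96/59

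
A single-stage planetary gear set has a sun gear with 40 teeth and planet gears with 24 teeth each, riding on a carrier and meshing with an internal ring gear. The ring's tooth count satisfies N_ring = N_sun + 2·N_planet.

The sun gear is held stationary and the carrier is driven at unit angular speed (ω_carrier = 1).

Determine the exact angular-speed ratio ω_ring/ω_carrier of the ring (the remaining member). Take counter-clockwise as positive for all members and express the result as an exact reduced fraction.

N_ring = 40 + 2·24 = 88
40(ω_s−ω_c) = −88(ω_r−ω_c),  ω_s=0, ω_c=1
ω_r = 1 − (40/88)(0−1) = 16/11
ω_r/ω_c = 16/11

16/11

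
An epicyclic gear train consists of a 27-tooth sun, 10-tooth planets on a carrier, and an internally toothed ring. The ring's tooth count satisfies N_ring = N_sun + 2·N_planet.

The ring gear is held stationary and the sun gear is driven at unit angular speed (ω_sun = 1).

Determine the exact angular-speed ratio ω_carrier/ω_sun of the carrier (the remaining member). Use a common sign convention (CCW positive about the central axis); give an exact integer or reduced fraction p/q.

N_ring = 27 + 2·10 = 47
27(ω_s−ω_c) = −47(ω_r−ω_c),  ω_r=0, ω_s=1
27(1−ω_c) = −47(0−ω_c)  ⇒  74ω_c = 27  ⇒  ω_c = 27/74
ω_c/ω_s = 27/74

27/74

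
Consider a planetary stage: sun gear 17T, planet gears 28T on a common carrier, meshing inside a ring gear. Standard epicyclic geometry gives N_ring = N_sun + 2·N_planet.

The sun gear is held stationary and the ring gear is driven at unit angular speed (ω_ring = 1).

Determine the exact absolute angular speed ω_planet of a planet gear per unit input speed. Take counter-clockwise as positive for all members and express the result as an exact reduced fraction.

73/56

N_ring = 17 + 2·28 = 73
17(ω_s−ω_c) = −73(ω_r−ω_c),  ω_s=0, ω_r=1
17(0−ω_c) = −73(1−ω_c)  ⇒  90ω_c = 73  ⇒  ω_c = 73/90
sun–planet: 17·(0−73/90) = −28·(ω_p−ω_c)  ⇒  ω_p−ω_c = −(17/28)·(-73/90) = 1241/2520
ω_p = 73/90 + 1241/2520 = 73/56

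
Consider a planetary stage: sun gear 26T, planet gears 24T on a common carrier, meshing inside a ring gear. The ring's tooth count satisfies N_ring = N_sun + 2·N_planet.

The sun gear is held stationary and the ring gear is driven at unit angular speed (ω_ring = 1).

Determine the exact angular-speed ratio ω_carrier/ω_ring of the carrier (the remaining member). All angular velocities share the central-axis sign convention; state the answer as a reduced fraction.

N_ring = 26 + 2·24 = 74
26(ω_s−ω_c) = −74(ω_r−ω_c),  ω_s=0, ω_r=1
26(0−ω_c) = −74(1−ω_c)  ⇒  100ω_c = 74  ⇒  ω_c = 37/50
ω_c/ω_r = 37/50

37/50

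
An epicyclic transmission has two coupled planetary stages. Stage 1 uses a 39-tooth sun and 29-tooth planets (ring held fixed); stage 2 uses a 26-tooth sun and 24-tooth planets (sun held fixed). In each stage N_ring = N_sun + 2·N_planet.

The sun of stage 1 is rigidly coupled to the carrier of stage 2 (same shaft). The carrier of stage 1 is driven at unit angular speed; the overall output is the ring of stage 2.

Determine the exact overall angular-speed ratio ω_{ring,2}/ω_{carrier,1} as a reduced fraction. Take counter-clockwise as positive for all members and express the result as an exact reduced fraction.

Stage 1: N_ring = 39 + 2·29 = 97
Stage 1: 39(ω_s−ω_c) = −97(ω_r−ω_c),  ω_r=0, ω_c=1
Stage 1: ω_s = 1 − (97/39)(0−1) = 136/39
  ⇒ ω_s¹/ω_c¹ = 136/39
Stage 2: N_ring = 26 + 2·24 = 74
Stage 2: 26(ω_s−ω_c) = −74(ω_r−ω_c),  ω_s=0, ω_c=1
Stage 2: ω_r = 1 − (26/74)(0−1) = 50/37
  ⇒ ω_r²/ω_c² = 50/37
Coupling ω_c² = ω_s¹ ⇒ overall = 136/39 × 50/37 = 6800/1443

6800/1443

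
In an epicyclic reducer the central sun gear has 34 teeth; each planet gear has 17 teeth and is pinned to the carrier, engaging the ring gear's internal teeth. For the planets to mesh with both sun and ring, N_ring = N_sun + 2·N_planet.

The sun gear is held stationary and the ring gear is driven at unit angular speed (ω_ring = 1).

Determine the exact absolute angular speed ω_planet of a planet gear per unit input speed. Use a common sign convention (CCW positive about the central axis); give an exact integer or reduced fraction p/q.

N_ring = 34 + 2·17 = 68
34(ω_s−ω_c) = −68(ω_r−ω_c),  ω_s=0, ω_r=1
34(0−ω_c) = −68(1−ω_c)  ⇒  102ω_c = 68  ⇒  ω_c = 2/3
sun–planet: 34·(0−2/3) = −17·(ω_p−ω_c)  ⇒  ω_p−ω_c = −(34/17)·(-2/3) = 4/3
ω_p = 2/3 + 4/3 = 2

2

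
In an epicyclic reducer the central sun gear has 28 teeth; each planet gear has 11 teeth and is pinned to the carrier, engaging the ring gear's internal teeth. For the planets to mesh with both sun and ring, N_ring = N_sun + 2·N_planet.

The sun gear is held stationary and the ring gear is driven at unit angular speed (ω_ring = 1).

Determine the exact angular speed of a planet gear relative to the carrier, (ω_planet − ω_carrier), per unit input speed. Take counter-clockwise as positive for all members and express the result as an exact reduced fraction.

N_ring = 28 + 2·11 = 50
28(ω_s−ω_c) = −50(ω_r−ω_c),  ω_s=0, ω_r=1
28(0−ω_c) = −50(1−ω_c)  ⇒  78ω_c = 50  ⇒  ω_c = 25/39
sun–planet: 28·(0−25/39) = −11·(ω_p−ω_c)  ⇒  ω_p−ω_c = −(28/11)·(-25/39) = 700/429

700/429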